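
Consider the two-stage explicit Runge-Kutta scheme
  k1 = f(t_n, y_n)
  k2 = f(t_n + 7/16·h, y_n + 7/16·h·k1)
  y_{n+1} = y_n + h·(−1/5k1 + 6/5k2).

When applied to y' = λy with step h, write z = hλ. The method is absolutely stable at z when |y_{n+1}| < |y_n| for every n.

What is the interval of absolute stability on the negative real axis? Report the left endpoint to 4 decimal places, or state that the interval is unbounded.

Set f=λy, z=hλ:
  k1=λy_n ⇒ h·k1=z·y_n;  k2=λ(1+7/16z)y_n ⇒ h·k2=z(1+7/16z)y_n
  y_{n+1}/y_n = 1 − 1/5z + 6/5z(1+7/16z) = 1 + z + 21/40z²
  ⇒ R(z) = 1 + z + 21/40z².

Need |R(x)|<1, x<0.
x=-1.12: |R|=0.5386
R=1: x+21/40x²=0 ⇒ x=−40/21=-1.9048; min R=1−1/(4·21/40)=0.5238>−1
Confirm numerically:
  x=-1.786: |R|=0.88864 <1
  x=-1.254: |R|=0.57157 <1
  x=-1.162: |R|=0.54688 <1
  x=-2.169: |R|=1.30089 >1
  x=-2.160: |R|=1.28944 >1
So |R|<1 on (-1.9048, 0).

(-1.9048, 0).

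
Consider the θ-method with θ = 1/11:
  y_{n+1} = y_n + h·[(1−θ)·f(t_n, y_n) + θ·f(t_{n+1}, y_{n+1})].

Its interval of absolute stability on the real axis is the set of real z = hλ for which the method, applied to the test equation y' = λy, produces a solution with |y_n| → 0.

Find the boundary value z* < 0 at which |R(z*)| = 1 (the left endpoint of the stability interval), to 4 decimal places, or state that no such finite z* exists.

Set f=λy, z=hλ:
  y_{n+1} = y_n + z·[10/11·y_n + 1/11·y_{n+1}] ⇒ (1 − 1/11z)y_{n+1} = (1 + 10/11z)y_n
  R(z) = (1 + 10/11z)/(1 − 1/11z).

Boundary: |R(x)|=1, x<0.
x=-1.33: |R|=0.1865
R=−1: 1+10/11x = −1+1/11x ⇒ -9/11x=2 ⇒ x=2/(-9/11)=-2.4444
Confirm numerically:
  x=-2.326: |R|=0.92001 <1
  x=-2.070: |R|=0.74216 <1
  x=-2.006: |R|=0.69660 <1
  x=-2.933: |R|=1.31558 >1
  x=-2.757: |R|=1.20448 >1
Interval (-2.4444, 0).

z* = -2.4444.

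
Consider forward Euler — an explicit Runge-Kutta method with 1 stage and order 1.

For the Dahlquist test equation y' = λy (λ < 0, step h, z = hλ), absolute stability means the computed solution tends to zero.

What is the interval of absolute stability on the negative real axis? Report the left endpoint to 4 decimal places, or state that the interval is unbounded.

On y'=λy, z=hλ:
  order 1, 1-stage ⇒ R(z)=1+z
  (e.g. R(-1.58)=-0.58000, |R|=0.58000)

Solve |R(x)|<1 on ℝ⁻.
x=-1.58: |R|=0.5800
|R(-2.12)|=1.1200 |R(-1.63)|=0.6300 |R(-1.58)|=0.5800
Bisect:
  x_lo=-2.4188 |R|=1.4188  x_hi=-0.3953 |R|=0.6047
  mid=-1.40704 |R|=0.40704 →hi
  mid=-1.91291 |R|=0.91291 →hi
  mid=-2.16585 |R|=1.16585 →lo
  mid=-2.03938 |R|=1.03938 →lo
  mid=-1.97615 |R|=0.97615 →hi
  mid=-2.00776 |R|=1.00776 →lo
  mid=-1.99196 |R|=0.99196 →hi
  mid=-1.99986 |R|=0.99986 →hi
  mid=-2.00381 |R|=1.00381 →lo
  ...
  [-2.00011,-1.99998] ⇒ x*=-2.0000
Stable set (-2.0000, 0).

(-2.0000, 0).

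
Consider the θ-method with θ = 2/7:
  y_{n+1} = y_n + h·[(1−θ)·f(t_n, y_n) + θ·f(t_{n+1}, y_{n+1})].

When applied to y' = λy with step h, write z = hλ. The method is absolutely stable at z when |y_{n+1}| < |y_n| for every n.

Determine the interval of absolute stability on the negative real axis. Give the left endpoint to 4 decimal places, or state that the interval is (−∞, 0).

(-4.6667, 0).

With y'=λy (z=hλ):
  y_{n+1} = y_n + z·[5/7·y_n + 2/7·y_{n+1}] ⇒ (1 − 2/7z)y_{n+1} = (1 + 5/7z)y_n
  Hence R(z) = (1 + 5/7z)/(1 − 2/7z).

Boundary: |R(x)|=1, x<0.
x=-1.24: |R|=0.0844
R=−1: 1+5/7x = −1+2/7x ⇒ -3/7x=2 ⇒ x=2/(-3/7)=-4.6667
Confirm numerically:
  x=-4.241: |R|=0.91752 <1
  x=-3.159: |R|=0.66038 <1
  x=-2.348: |R|=0.40527 <1
  x=-5.121: |R|=1.07905 >1
  x=-4.894: |R|=1.04062 >1
Interval (-4.6667, 0).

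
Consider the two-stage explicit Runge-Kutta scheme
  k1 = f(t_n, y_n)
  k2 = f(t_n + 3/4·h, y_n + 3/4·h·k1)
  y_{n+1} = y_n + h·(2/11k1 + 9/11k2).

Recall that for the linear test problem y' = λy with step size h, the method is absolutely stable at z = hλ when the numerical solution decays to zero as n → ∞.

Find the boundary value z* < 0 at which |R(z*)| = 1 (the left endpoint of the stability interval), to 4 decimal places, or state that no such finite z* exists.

Test eqn y'=λy, z=hλ:
  k1=λy_n ⇒ h·k1=z·y_n;  k2=λ(1+3/4z)y_n ⇒ h·k2=z(1+3/4z)y_n
  y_{n+1}/y_n = 1 + 2/11z + 9/11z(1+3/4z) = 1 + z + 27/44z²
  so R(z) = 1 + z + 27/44z².

Boundary: |R(x)|=1, x<0.
x=-0.72: |R|=0.5981
R=1: x+27/44x²=0 ⇒ x=−44/27=-1.6296; min R=1−1/(4·27/44)=0.5926>−1
Confirm numerically:
  x=-1.304: |R|=0.73944 <1
  x=-1.049: |R|=0.62625 <1
  x=-0.802: |R|=0.59269 <1
  x=-0.665: |R|=0.60637 <1
  x=-2.198: |R|=1.76660 >1
  x=-1.984: |R|=1.43143 >1
  x=-1.797: |R|=1.18456 >1
Interval (-1.6296, 0).

left endpoint -1.6296.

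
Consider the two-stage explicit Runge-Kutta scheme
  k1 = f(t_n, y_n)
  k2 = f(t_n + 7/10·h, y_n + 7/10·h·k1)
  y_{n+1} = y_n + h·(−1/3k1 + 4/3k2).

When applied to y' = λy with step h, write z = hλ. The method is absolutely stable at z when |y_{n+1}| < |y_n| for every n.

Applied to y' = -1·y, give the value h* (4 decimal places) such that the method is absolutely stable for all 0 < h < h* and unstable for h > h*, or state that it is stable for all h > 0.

(-1.0714,0); λ=-1 ⇒ h* = (15/14)/1 = 1.0714.

With y'=λy (z=hλ):
  k1=λy_n ⇒ h·k1=z·y_n;  k2=λ(1+7/10z)y_n ⇒ h·k2=z(1+7/10z)y_n
  y_{n+1}/y_n = 1 − 1/3z + 4/3z(1+7/10z) = 1 + z + 14/15z²
  so R(z) = 1 + z + 14/15z².

Solve |R(x)|<1 on ℝ⁻.
x=-0.32: |R|=0.7756
R=1: x+14/15x²=0 ⇒ x=−15/14=-1.0714; min R=1−1/(4·14/15)=0.7321>−1
Confirm numerically:
  x=-0.974: |R|=0.91143 <1
  x=-0.972: |R|=0.90980 <1
  x=-0.745: |R|=0.77302 <1
  x=-0.613: |R|=0.73772 <1
  x=-1.492: |R|=1.58566 >1
  x=-1.390: |R|=1.41329 >1
So |R|<1 on (-1.0714, 0).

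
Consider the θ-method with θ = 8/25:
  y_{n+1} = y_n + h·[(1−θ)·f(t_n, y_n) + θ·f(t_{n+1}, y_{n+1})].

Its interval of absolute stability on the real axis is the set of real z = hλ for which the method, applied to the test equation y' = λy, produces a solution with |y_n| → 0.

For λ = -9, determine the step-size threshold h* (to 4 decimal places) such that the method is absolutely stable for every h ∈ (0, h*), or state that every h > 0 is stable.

Test eqn y'=λy, z=hλ:
  y_{n+1} = y_n + z·[17/25·y_n + 8/25·y_{n+1}] ⇒ (1 − 8/25z)y_{n+1} = (1 + 17/25z)y_n
  so R(z) = (1 + 17/25z)/(1 − 8/25z).

Boundary: |R(x)|=1, x<0.
x=-0.61: |R|=0.4896
R=−1: 1+17/25x = −1+8/25x ⇒ -9/25x=2 ⇒ x=2/(-9/25)=-5.5556
Confirm numerically:
  x=-4.382: |R|=0.82413 <1
  x=-4.054: |R|=0.76470 <1
  x=-3.263: |R|=0.59625 <1
  x=-2.925: |R|=0.51085 <1
  x=-6.135: |R|=1.07040 >1
  x=-6.045: |R|=1.06005 >1
  x=-5.673: |R|=1.01502 >1
So |R|<1 on (-5.5556, 0).

(-5.5556,0); λ=-9 ⇒ h* = (50/9)/9 = 0.6173.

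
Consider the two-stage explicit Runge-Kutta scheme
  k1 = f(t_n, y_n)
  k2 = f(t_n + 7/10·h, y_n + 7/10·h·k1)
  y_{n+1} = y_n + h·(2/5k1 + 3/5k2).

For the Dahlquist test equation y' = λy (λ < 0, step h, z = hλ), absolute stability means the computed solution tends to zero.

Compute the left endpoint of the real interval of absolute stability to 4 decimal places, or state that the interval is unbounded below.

z* = -2.3810.

Set f=λy, z=hλ:
  k1=λy_n ⇒ h·k1=z·y_n;  k2=λ(1+7/10z)y_n ⇒ h·k2=z(1+7/10z)y_n
  y_{n+1}/y_n = 1 + 2/5z + 3/5z(1+7/10z) = 1 + z + 21/50z²
  so R(z) = 1 + z + 21/50z².

Find x<0 with |R(x)|<1.
x=-1.51: |R|=0.4476
R=1: x+21/50x²=0 ⇒ x=−50/21=-2.3810; min R=1−1/(4·21/50)=0.4048>−1
Confirm numerically:
  x=-2.233: |R|=0.86124 <1
  x=-2.176: |R|=0.81269 <1
  x=-2.106: |R|=0.75680 <1
  x=-2.887: |R|=1.61360 >1
  x=-2.855: |R|=1.56843 >1
  x=-2.542: |R|=1.17194 >1
So |R|<1 on (-2.3810, 0).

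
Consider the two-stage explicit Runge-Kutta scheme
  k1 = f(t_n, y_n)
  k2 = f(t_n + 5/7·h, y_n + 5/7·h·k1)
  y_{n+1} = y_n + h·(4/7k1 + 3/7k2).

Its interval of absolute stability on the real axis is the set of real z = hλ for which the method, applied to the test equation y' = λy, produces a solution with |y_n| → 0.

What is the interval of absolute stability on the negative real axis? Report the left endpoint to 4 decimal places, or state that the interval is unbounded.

(-3.2667, 0).

Test eqn y'=λy, z=hλ:
  k1=λy_n ⇒ h·k1=z·y_n;  k2=λ(1+5/7z)y_n ⇒ h·k2=z(1+5/7z)y_n
  y_{n+1}/y_n = 1 + 4/7z + 3/7z(1+5/7z) = 1 + z + 15/49z²
  Hence R(z) = 1 + z + 15/49z².

Boundary: |R(x)|=1, x<0.
x=-1.11: |R|=0.2672
R=1: x+15/49x²=0 ⇒ x=−49/15=-3.2667; min R=1−1/(4·15/49)=0.1833>−1
Confirm numerically:
  x=-2.795: |R|=0.59644 <1
  x=-1.931: |R|=0.21046 <1
  x=-1.558: |R|=0.18507 <1
  x=-3.787: |R|=1.60321 >1
  x=-3.692: |R|=1.48071 >1
  x=-3.538: |R|=1.29387 >1
Interval (-3.2667, 0).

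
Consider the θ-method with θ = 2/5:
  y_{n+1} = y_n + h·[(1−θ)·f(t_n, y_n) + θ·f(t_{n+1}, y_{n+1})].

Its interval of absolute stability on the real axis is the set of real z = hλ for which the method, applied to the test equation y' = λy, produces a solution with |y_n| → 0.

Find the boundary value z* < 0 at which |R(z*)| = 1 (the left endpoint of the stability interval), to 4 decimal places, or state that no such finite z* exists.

On y'=λy, z=hλ:
  y_{n+1} = y_n + z·[3/5·y_n + 2/5·y_{n+1}] ⇒ (1 − 2/5z)y_{n+1} = (1 + 3/5z)y_n
  ⇒ R(z) = (1 + 3/5z)/(1 − 2/5z).

Solve |R(x)|<1 on ℝ⁻.
x=-1.79: |R|=0.0431
R=−1: 1+3/5x = −1+2/5x ⇒ -1/5x=2 ⇒ x=2/(-1/5)=-10.0000
Confirm numerically:
  x=-8.547: |R|=0.93424 <1
  x=-5.177: |R|=0.68588 <1
  x=-4.422: |R|=0.59708 <1
  x=-4.248: |R|=0.57380 <1
  x=-10.352: |R|=1.01369 >1
  x=-10.309: |R|=1.01206 >1
So |R|<1 on (-10.0000, 0).

left endpoint -10.0000.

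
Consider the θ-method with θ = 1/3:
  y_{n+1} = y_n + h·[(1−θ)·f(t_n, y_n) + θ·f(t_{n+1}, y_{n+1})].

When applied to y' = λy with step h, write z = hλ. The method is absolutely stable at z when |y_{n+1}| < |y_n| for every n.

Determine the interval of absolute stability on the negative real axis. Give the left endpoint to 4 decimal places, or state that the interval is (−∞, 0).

(-6.0000, 0).

Set f=λy, z=hλ:
  y_{n+1} = y_n + z·[2/3·y_n + 1/3·y_{n+1}] ⇒ (1 − 1/3z)y_{n+1} = (1 + 2/3z)y_n
  R(z) = (1 + 2/3z)/(1 − 1/3z).

Boundary: |R(x)|=1, x<0.
x=-1.71: |R|=0.0892
R=−1: 1+2/3x = −1+1/3x ⇒ -1/3x=2 ⇒ x=2/(-1/3)=-6.0000
Confirm numerically:
  x=-5.192: |R|=0.90137 <1
  x=-4.871: |R|=0.85656 <1
  x=-4.605: |R|=0.81657 <1
  x=-3.495: |R|=0.61432 <1
  x=-6.218: |R|=1.02365 >1
  x=-6.190: |R|=1.02067 >1
  x=-6.189: |R|=1.02057 >1
Interval (-6.0000, 0).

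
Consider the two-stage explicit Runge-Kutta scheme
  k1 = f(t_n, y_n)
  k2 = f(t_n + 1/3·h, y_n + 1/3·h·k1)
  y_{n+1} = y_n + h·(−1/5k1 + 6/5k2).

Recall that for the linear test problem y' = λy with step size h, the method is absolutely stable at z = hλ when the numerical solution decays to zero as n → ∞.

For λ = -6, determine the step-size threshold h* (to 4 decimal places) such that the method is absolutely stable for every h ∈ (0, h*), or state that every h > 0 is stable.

On y'=λy, z=hλ:
  k1=λy_n ⇒ h·k1=z·y_n;  k2=λ(1+1/3z)y_n ⇒ h·k2=z(1+1/3z)y_n
  y_{n+1}/y_n = 1 − 1/5z + 6/5z(1+1/3z) = 1 + z + 2/5z²
  Hence R(z) = 1 + z + 2/5z².

Solve |R(x)|<1 on ℝ⁻.
x=-1.18: |R|=0.3770
R=1: x+2/5x²=0 ⇒ x=−5/2=-2.5000; min R=1−1/(4·2/5)=0.3750>−1
Confirm numerically:
  x=-2.166: |R|=0.71062 <1
  x=-1.767: |R|=0.48192 <1
  x=-1.381: |R|=0.38186 <1
  x=-1.218: |R|=0.37541 <1
  x=-2.997: |R|=1.59580 >1
  x=-2.933: |R|=1.50800 >1
  x=-2.533: |R|=1.03344 >1
Stable set (-2.5000, 0).

(-2.5000,0); λ=-6 ⇒ h* = (5/2)/6 = 0.4167.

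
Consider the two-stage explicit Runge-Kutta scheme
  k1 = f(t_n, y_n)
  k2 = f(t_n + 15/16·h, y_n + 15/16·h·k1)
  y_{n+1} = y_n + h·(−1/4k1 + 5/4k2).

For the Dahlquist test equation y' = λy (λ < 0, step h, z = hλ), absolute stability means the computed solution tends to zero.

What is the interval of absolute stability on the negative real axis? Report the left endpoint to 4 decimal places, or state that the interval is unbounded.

Set f=λy, z=hλ:
  k1=λy_n ⇒ h·k1=z·y_n;  k2=λ(1+15/16z)y_n ⇒ h·k2=z(1+15/16z)y_n
  y_{n+1}/y_n = 1 − 1/4z + 5/4z(1+15/16z) = 1 + z + 75/64z²
  ⇒ R(z) = 1 + z + 75/64z².

Boundary: |R(x)|=1, x<0.
x=-1.5: |R|=2.1367
R=1: x+75/64x²=0 ⇒ x=−64/75=-0.8533; min R=1−1/(4·75/64)=0.7867>−1
Confirm numerically:
  x=-0.744: |R|=0.90468 <1
  x=-0.685: |R|=0.86487 <1
  x=-0.616: |R|=0.82868 <1
  x=-0.563: |R|=0.80845 <1
  x=-0.948: |R|=1.10517 >1
  x=-0.914: |R|=1.06498 >1
Stable set (-0.8533, 0).

z∈(-0.8533,0).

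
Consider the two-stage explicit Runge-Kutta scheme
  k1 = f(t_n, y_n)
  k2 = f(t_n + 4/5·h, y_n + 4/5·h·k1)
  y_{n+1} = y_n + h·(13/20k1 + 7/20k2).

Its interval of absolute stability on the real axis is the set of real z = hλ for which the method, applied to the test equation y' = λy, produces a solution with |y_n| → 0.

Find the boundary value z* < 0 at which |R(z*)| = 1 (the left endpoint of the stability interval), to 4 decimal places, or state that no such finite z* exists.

On y'=λy, z=hλ:
  k1=λy_n ⇒ h·k1=z·y_n;  k2=λ(1+4/5z)y_n ⇒ h·k2=z(1+4/5z)y_n
  y_{n+1}/y_n = 1 + 13/20z + 7/20z(1+4/5z) = 1 + z + 7/25z²
  Hence R(z) = 1 + z + 7/25z².

Solve |R(x)|<1 on ℝ⁻.
x=-1.65: |R|=0.1123
R=1: x+7/25x²=0 ⇒ x=−25/7=-3.5714; min R=1−1/(4·7/25)=0.1071>−1
Confirm numerically:
  x=-3.027: |R|=0.53856 <1
  x=-3.020: |R|=0.53371 <1
  x=-2.984: |R|=0.50919 <1
  x=-1.594: |R|=0.11743 <1
  x=-3.856: |R|=1.30725 >1
  x=-3.822: |R|=1.26815 >1
So |R|<1 on (-3.5714, 0).

z* = -3.5714.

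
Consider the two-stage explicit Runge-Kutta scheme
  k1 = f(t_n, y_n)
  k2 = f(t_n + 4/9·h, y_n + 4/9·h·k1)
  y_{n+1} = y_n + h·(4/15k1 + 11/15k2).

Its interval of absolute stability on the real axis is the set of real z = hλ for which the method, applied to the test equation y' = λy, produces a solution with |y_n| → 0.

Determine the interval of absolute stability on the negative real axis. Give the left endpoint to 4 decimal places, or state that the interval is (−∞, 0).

(-3.0682, 0).

With y'=λy (z=hλ):
  k1=λy_n ⇒ h·k1=z·y_n;  k2=λ(1+4/9z)y_n ⇒ h·k2=z(1+4/9z)y_n
  y_{n+1}/y_n = 1 + 4/15z + 11/15z(1+4/9z) = 1 + z + 44/135z²
  Hence R(z) = 1 + z + 44/135z².

Boundary: |R(x)|=1, x<0.
x=-1.7: |R|=0.2419
R=1: x+44/135x²=0 ⇒ x=−135/44=-3.0682; min R=1−1/(4·44/135)=0.2330>−1
Confirm numerically:
  x=-2.861: |R|=0.80681 <1
  x=-1.605: |R|=0.23459 <1
  x=-1.490: |R|=0.23359 <1
  x=-3.417: |R|=1.38847 >1
  x=-3.136: |R|=1.06932 >1
So |R|<1 on (-3.0682, 0).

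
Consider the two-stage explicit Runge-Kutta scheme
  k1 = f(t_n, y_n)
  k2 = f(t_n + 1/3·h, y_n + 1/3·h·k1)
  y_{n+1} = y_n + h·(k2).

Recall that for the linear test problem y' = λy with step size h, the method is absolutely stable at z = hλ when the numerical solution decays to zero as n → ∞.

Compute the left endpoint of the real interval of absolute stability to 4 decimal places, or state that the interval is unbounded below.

On y'=λy, z=hλ:
  k1=λy_n ⇒ h·k1=z·y_n;  k2=λ(1+1/3z)y_n ⇒ h·k2=z(1+1/3z)y_n
  y_{n+1}/y_n = 1 + z(1+1/3z) = 1 + z + 1/3z²
  R(z) = 1 + z + 1/3z².

Boundary: |R(x)|=1, x<0.
x=-1.02: |R|=0.3268
R=1: x+1/3x²=0 ⇒ x=−3=-3.0000; min R=1−1/(4·1/3)=0.2500>−1
Confirm numerically:
  x=-2.161: |R|=0.39564 <1
  x=-2.068: |R|=0.35754 <1
  x=-1.757: |R|=0.27202 <1
  x=-1.347: |R|=0.25780 <1
  x=-3.595: |R|=1.71301 >1
  x=-3.261: |R|=1.28371 >1
Interval (-3.0000, 0).

z* = -3.0000.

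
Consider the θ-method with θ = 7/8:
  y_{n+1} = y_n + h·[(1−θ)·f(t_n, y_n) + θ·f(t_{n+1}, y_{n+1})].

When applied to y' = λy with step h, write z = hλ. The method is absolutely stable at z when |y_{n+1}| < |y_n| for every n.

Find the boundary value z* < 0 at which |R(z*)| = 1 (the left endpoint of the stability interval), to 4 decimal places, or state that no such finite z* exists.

(−∞, 0) — no finite endpoint.

On y'=λy, z=hλ:
  y_{n+1} = y_n + z·[1/8·y_n + 7/8·y_{n+1}] ⇒ (1 − 7/8z)y_{n+1} = (1 + 1/8z)y_n
  Hence R(z) = (1 + 1/8z)/(1 − 7/8z).

Boundary: |R(x)|=1, x<0.
x=-0.82: |R|=0.5226
x=-2: |R|=0.2727
x=-10: |R|=0.0256
x=-100: |R|=0.1299
θ=7/8≥1/2 ⇒ |1+1/8x|<|1−7/8x| ∀x<0 ⇒ unbounded interval.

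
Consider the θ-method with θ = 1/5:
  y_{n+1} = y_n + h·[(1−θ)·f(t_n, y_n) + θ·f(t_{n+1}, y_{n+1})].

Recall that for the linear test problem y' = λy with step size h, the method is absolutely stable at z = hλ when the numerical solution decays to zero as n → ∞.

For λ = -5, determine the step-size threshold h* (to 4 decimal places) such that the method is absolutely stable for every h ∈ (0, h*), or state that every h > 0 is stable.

(-3.3333,0); λ=-5 ⇒ h* = (10/3)/5 = 0.6667.

With y'=λy (z=hλ):
  y_{n+1} = y_n + z·[4/5·y_n + 1/5·y_{n+1}] ⇒ (1 − 1/5z)y_{n+1} = (1 + 4/5z)y_n
  Hence R(z) = (1 + 4/5z)/(1 − 1/5z).

Find x<0 with |R(x)|<1.
x=-1.2: |R|=0.0323
R=−1: 1+4/5x = −1+1/5x ⇒ -3/5x=2 ⇒ x=2/(-3/5)=-3.3333
Confirm numerically:
  x=-2.060: |R|=0.45892 <1
  x=-1.622: |R|=0.22471 <1
  x=-1.375: |R|=0.07843 <1
  x=-3.801: |R|=1.15941 >1
  x=-3.520: |R|=1.06573 >1
So |R|<1 on (-3.3333, 0).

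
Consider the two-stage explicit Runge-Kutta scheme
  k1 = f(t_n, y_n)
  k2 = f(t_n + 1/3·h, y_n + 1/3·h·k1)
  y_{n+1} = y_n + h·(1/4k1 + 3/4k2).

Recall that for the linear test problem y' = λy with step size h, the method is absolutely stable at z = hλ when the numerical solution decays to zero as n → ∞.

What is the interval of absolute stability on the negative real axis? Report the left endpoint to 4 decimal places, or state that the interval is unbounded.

(-4.0000, 0).

On y'=λy, z=hλ:
  k1=λy_n ⇒ h·k1=z·y_n;  k2=λ(1+1/3z)y_n ⇒ h·k2=z(1+1/3z)y_n
  y_{n+1}/y_n = 1 + 1/4z + 3/4z(1+1/3z) = 1 + z + 1/4z²
  so R(z) = 1 + z + 1/4z².

Boundary: |R(x)|=1, x<0.
x=-1.76: |R|=0.0144
R=1: x+1/4x²=0 ⇒ x=−4=-4.0000; min R=1−1/(4·1/4)=0.0000>−1
Confirm numerically:
  x=-3.962: |R|=0.96236 <1
  x=-2.423: |R|=0.04473 <1
  x=-1.951: |R|=0.00060 <1
  x=-1.783: |R|=0.01177 <1
  x=-4.246: |R|=1.26113 >1
  x=-4.146: |R|=1.15133 >1
Stable set (-4.0000, 0).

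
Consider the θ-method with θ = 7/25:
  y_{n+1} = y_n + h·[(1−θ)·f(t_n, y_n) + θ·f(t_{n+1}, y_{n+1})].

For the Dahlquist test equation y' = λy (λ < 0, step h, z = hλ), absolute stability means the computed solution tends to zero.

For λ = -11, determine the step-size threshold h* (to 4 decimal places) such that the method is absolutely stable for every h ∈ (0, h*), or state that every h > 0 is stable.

(-4.5455,0); λ=-11 ⇒ h* = (50/11)/11 = 0.4132.

Set f=λy, z=hλ:
  y_{n+1} = y_n + z·[18/25·y_n + 7/25·y_{n+1}] ⇒ (1 − 7/25z)y_{n+1} = (1 + 18/25z)y_n
  R(z) = (1 + 18/25z)/(1 − 7/25z).

Need |R(x)|<1, x<0.
x=-1.18: |R|=0.1130
R=−1: 1+18/25x = −1+7/25x ⇒ -11/25x=2 ⇒ x=2/(-11/25)=-4.5455
Confirm numerically:
  x=-4.126: |R|=0.91437 <1
  x=-3.913: |R|=0.86721 <1
  x=-2.460: |R|=0.45666 <1
  x=-4.790: |R|=1.04596 >1
  x=-4.760: |R|=1.04047 >1
  x=-4.612: |R|=1.01278 >1
Interval (-4.5455, 0).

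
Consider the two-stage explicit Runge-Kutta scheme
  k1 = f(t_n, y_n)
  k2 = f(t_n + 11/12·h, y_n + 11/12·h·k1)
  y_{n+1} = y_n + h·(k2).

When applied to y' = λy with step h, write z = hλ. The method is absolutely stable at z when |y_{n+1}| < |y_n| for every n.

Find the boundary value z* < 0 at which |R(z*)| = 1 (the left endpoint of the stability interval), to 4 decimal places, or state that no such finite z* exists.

z* = -1.0909.

On y'=λy, z=hλ:
  k1=λy_n ⇒ h·k1=z·y_n;  k2=λ(1+11/12z)y_n ⇒ h·k2=z(1+11/12z)y_n
  y_{n+1}/y_n = 1 + z(1+11/12z) = 1 + z + 11/12z²
  ⇒ R(z) = 1 + z + 11/12z².

Solve |R(x)|<1 on ℝ⁻.
x=-1.63: |R|=1.8055
R=1: x+11/12x²=0 ⇒ x=−12/11=-1.0909; min R=1−1/(4·11/12)=0.7273>−1
Confirm numerically:
  x=-1.063: |R|=0.97280 <1
  x=-0.980: |R|=0.90037 <1
  x=-0.891: |R|=0.83672 <1
  x=-0.515: |R|=0.72812 <1
  x=-1.475: |R|=1.51932 >1
  x=-1.299: |R|=1.24778 >1
  x=-1.154: |R|=1.06674 >1
Stable set (-1.0909, 0).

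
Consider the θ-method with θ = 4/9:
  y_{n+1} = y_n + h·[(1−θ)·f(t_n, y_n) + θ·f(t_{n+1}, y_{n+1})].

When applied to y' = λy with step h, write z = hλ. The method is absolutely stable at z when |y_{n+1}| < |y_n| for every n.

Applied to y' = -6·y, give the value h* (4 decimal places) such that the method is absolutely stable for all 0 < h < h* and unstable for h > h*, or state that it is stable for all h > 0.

Test eqn y'=λy, z=hλ:
  y_{n+1} = y_n + z·[5/9·y_n + 4/9·y_{n+1}] ⇒ (1 − 4/9z)y_{n+1} = (1 + 5/9z)y_n
  Hence R(z) = (1 + 5/9z)/(1 − 4/9z).

Find x<0 with |R(x)|<1.
x=-0.48: |R|=0.6044
R=−1: 1+5/9x = −1+4/9x ⇒ -1/9x=2 ⇒ x=2/(-1/9)=-18.0000
Confirm numerically:
  x=-16.164: |R|=0.97507 <1
  x=-14.593: |R|=0.94943 <1
  x=-13.265: |R|=0.92370 <1
  x=-18.505: |R|=1.00608 >1
  x=-18.385: |R|=1.00466 >1
Stable set (-18.0000, 0).

(-18.0000,0); λ=-6 ⇒ h* = (18)/6 = 3.0000.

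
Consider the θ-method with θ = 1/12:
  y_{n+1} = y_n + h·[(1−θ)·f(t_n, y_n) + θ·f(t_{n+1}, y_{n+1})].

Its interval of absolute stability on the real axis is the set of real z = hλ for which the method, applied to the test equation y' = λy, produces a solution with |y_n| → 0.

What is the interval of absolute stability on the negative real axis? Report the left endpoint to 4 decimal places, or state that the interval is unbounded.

z∈(-2.4000,0).

On y'=λy, z=hλ:
  y_{n+1} = y_n + z·[11/12·y_n + 1/12·y_{n+1}] ⇒ (1 − 1/12z)y_{n+1} = (1 + 11/12z)y_n
  Hence R(z) = (1 + 11/12z)/(1 − 1/12z).

Need |R(x)|<1, x<0.
x=-1.35: |R|=0.2135
R=−1: 1+11/12x = −1+1/12x ⇒ -5/6x=2 ⇒ x=2/(-5/6)=-2.4000
Confirm numerically:
  x=-2.340: |R|=0.95816 <1
  x=-2.170: |R|=0.83769 <1
  x=-2.155: |R|=0.82692 <1
  x=-2.873: |R|=1.31803 >1
  x=-2.830: |R|=1.28995 >1
  x=-2.453: |R|=1.03667 >1
Stable set (-2.4000, 0).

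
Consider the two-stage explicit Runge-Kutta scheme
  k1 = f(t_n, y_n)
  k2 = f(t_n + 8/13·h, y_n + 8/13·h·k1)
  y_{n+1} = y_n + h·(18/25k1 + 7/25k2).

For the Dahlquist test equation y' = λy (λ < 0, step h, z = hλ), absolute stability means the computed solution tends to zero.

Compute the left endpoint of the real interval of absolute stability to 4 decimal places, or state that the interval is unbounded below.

z* = -5.8036.

With y'=λy (z=hλ):
  k1=λy_n ⇒ h·k1=z·y_n;  k2=λ(1+8/13z)y_n ⇒ h·k2=z(1+8/13z)y_n
  y_{n+1}/y_n = 1 + 18/25z + 7/25z(1+8/13z) = 1 + z + 56/325z²
  Hence R(z) = 1 + z + 56/325z².

Find x<0 with |R(x)|<1.
x=-0.87: |R|=0.2604
R=1: x+56/325x²=0 ⇒ x=−325/56=-5.8036; min R=1−1/(4·56/325)=-0.4509>−1
Confirm numerically:
  x=-4.863: |R|=0.21186 <1
  x=-4.798: |R|=0.16866 <1
  x=-3.965: |R|=0.25611 <1
  x=-2.487: |R|=0.42125 <1
  x=-6.392: |R|=1.64809 >1
  x=-6.326: |R|=1.56946 >1
Stable set (-5.8036, 0).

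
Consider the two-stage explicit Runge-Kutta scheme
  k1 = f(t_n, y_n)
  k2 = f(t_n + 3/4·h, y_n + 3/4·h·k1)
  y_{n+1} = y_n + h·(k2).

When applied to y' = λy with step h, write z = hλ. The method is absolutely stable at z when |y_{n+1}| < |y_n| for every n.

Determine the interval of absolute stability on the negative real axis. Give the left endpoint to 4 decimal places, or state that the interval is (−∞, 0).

Test eqn y'=λy, z=hλ:
  k1=λy_n ⇒ h·k1=z·y_n;  k2=λ(1+3/4z)y_n ⇒ h·k2=z(1+3/4z)y_n
  y_{n+1}/y_n = 1 + z(1+3/4z) = 1 + z + 3/4z²
  so R(z) = 1 + z + 3/4z².

Solve |R(x)|<1 on ℝ⁻.
x=-1.34: |R|=1.0067
R=1: x+3/4x²=0 ⇒ x=−4/3=-1.3333; min R=1−1/(4·3/4)=0.6667>−1
Confirm numerically:
  x=-1.221: |R|=0.89713 <1
  x=-1.071: |R|=0.78928 <1
  x=-0.714: |R|=0.66835 <1
  x=-0.680: |R|=0.66680 <1
  x=-1.797: |R|=1.62491 >1
  x=-1.428: |R|=1.10139 >1
Stable set (-1.3333, 0).

(-1.3333, 0).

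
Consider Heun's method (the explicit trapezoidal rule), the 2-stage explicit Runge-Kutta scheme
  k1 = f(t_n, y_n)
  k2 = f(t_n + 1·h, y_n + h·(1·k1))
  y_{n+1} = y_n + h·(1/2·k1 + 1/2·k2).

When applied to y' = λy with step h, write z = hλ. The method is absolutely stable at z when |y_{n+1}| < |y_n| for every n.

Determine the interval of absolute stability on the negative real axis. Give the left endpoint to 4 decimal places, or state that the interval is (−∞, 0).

On y'=λy, z=hλ:
  order 2, 2-stage ⇒ R(z)=1+z+z^2/2
  (e.g. R(-0.88)=0.50720, |R|=0.50720)

Need |R(x)|<1, x<0.
x=-0.88: |R|=0.5072
|R(-1.77)|=0.7964 |R(-1.45)|=0.6013 |R(-1.34)|=0.5578
Bisect:
  x_lo=-2.4191 |R|=1.5069  x_hi=-0.3912 |R|=0.6853
  mid=-1.40516 |R|=0.58208 →hi
  mid=-1.91211 |R|=0.91598 →hi
  mid=-2.16559 |R|=1.17930 →lo
  mid=-2.03885 |R|=1.03961 →lo
  mid=-1.97548 |R|=0.97578 →hi
  mid=-2.00717 |R|=1.00719 →lo
  mid=-1.99133 |R|=0.99136 →hi
  ...
  [-2.00011,-1.99999] ⇒ x*=-2.0000
So |R|<1 on (-2.0000, 0).

z∈(-2.0000,0).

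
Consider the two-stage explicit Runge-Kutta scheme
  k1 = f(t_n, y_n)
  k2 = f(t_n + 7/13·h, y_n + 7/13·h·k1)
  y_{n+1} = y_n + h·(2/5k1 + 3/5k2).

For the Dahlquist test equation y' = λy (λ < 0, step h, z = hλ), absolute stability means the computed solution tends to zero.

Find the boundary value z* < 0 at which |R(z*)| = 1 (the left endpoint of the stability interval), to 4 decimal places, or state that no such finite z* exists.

z* = -3.0952.

Set f=λy, z=hλ:
  k1=λy_n ⇒ h·k1=z·y_n;  k2=λ(1+7/13z)y_n ⇒ h·k2=z(1+7/13z)y_n
  y_{n+1}/y_n = 1 + 2/5z + 3/5z(1+7/13z) = 1 + z + 21/65z²
  R(z) = 1 + z + 21/65z².

Find x<0 with |R(x)|<1.
x=-0.54: |R|=0.5542
R=1: x+21/65x²=0 ⇒ x=−65/21=-3.0952; min R=1−1/(4·21/65)=0.2262>−1
Confirm numerically:
  x=-3.051: |R|=0.95639 <1
  x=-2.990: |R|=0.89834 <1
  x=-2.793: |R|=0.72727 <1
  x=-1.320: |R|=0.24293 <1
  x=-3.565: |R|=1.54106 >1
  x=-3.237: |R|=1.14825 >1
  x=-3.216: |R|=1.12547 >1
Interval (-3.0952, 0).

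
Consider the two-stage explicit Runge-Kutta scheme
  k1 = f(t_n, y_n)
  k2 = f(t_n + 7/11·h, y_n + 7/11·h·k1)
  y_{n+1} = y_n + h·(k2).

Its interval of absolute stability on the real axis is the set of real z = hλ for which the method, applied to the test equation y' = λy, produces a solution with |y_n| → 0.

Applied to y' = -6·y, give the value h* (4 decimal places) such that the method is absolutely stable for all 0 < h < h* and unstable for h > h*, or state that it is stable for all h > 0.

(-1.5714,0); λ=-6 ⇒ h* = (11/7)/6 = 0.2619.

Test eqn y'=λy, z=hλ:
  k1=λy_n ⇒ h·k1=z·y_n;  k2=λ(1+7/11z)y_n ⇒ h·k2=z(1+7/11z)y_n
  y_{n+1}/y_n = 1 + z(1+7/11z) = 1 + z + 7/11z²
  Hence R(z) = 1 + z + 7/11z².

Need |R(x)|<1, x<0.
x=-0.75: |R|=0.6080
R=1: x+7/11x²=0 ⇒ x=−11/7=-1.5714; min R=1−1/(4·7/11)=0.6071>−1
Confirm numerically:
  x=-1.404: |R|=0.85041 <1
  x=-1.026: |R|=0.64388 <1
  x=-0.970: |R|=0.62875 <1
  x=-0.935: |R|=0.62132 <1
  x=-1.896: |R|=1.39161 >1
  x=-1.782: |R|=1.23879 >1
Stable set (-1.5714, 0).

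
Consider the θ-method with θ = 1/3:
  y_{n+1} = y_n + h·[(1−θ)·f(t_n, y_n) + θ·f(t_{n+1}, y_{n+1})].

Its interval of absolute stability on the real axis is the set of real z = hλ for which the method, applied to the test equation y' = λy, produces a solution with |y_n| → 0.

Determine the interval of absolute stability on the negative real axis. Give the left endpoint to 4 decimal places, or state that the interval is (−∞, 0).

z∈(-6.0000,0).

Test eqn y'=λy, z=hλ:
  y_{n+1} = y_n + z·[2/3·y_n + 1/3·y_{n+1}] ⇒ (1 − 1/3z)y_{n+1} = (1 + 2/3z)y_n
  ⇒ R(z) = (1 + 2/3z)/(1 − 1/3z).

Need |R(x)|<1, x<0.
x=-0.58: |R|=0.5140
R=−1: 1+2/3x = −1+1/3x ⇒ -1/3x=2 ⇒ x=2/(-1/3)=-6.0000
Confirm numerically:
  x=-4.789: |R|=0.84452 <1
  x=-4.147: |R|=0.74073 <1
  x=-3.943: |R|=0.70373 <1
  x=-2.583: |R|=0.38796 <1
  x=-6.337: |R|=1.03609 >1
  x=-6.056: |R|=1.00618 >1
So |R|<1 on (-6.0000, 0).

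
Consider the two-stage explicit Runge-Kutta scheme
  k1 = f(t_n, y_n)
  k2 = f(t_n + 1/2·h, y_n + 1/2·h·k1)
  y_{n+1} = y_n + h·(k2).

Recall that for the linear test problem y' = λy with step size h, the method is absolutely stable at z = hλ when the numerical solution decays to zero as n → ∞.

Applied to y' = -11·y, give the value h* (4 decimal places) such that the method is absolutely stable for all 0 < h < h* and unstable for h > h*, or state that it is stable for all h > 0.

On y'=λy, z=hλ:
  k1=λy_n ⇒ h·k1=z·y_n;  k2=λ(1+1/2z)y_n ⇒ h·k2=z(1+1/2z)y_n
  y_{n+1}/y_n = 1 + z(1+1/2z) = 1 + z + 1/2z²
  so R(z) = 1 + z + 1/2z².

Solve |R(x)|<1 on ℝ⁻.
x=-1.58: |R|=0.6682
R=1: x+1/2x²=0 ⇒ x=−2=-2.0000; min R=1−1/(4·1/2)=0.5000>−1
Confirm numerically:
  x=-1.730: |R|=0.76645 <1
  x=-1.302: |R|=0.54560 <1
  x=-1.134: |R|=0.50898 <1
  x=-0.865: |R|=0.50911 <1
  x=-2.502: |R|=1.62800 >1
  x=-2.393: |R|=1.47022 >1
Stable set (-2.0000, 0).

(-2.0000,0); λ=-11 ⇒ h* = (2)/11 = 0.1818.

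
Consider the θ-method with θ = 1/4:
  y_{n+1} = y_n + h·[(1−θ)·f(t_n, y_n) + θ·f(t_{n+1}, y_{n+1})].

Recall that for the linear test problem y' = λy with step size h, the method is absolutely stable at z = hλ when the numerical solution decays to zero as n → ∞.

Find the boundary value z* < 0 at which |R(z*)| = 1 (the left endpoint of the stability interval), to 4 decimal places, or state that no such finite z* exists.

z* = -4.0000.

On y'=λy, z=hλ:
  y_{n+1} = y_n + z·[3/4·y_n + 1/4·y_{n+1}] ⇒ (1 − 1/4z)y_{n+1} = (1 + 3/4z)y_n
  so R(z) = (1 + 3/4z)/(1 − 1/4z).

Boundary: |R(x)|=1, x<0.
x=-0.94: |R|=0.2389
R=−1: 1+3/4x = −1+1/4x ⇒ -1/2x=2 ⇒ x=2/(-1/2)=-4.0000
Confirm numerically:
  x=-3.716: |R|=0.92639 <1
  x=-3.605: |R|=0.89612 <1
  x=-2.722: |R|=0.61976 <1
  x=-2.508: |R|=0.54149 <1
  x=-4.520: |R|=1.12207 >1
  x=-4.023: |R|=1.00573 >1
Stable set (-4.0000, 0).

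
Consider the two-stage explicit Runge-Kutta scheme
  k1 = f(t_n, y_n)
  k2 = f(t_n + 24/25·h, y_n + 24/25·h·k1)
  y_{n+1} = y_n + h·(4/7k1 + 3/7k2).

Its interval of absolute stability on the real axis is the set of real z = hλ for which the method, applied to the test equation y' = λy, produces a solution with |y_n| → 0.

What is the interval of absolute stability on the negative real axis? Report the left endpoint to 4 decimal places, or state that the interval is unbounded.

(-2.4306, 0).

On y'=λy, z=hλ:
  k1=λy_n ⇒ h·k1=z·y_n;  k2=λ(1+24/25z)y_n ⇒ h·k2=z(1+24/25z)y_n
  y_{n+1}/y_n = 1 + 4/7z + 3/7z(1+24/25z) = 1 + z + 72/175z²
  ⇒ R(z) = 1 + z + 72/175z².

Need |R(x)|<1, x<0.
x=-1.53: |R|=0.4331
R=1: x+72/175x²=0 ⇒ x=−175/72=-2.4306; min R=1−1/(4·72/175)=0.3924>−1
Confirm numerically:
  x=-2.391: |R|=0.96109 <1
  x=-2.323: |R|=0.89720 <1
  x=-1.836: |R|=0.55088 <1
  x=-1.619: |R|=0.45942 <1
  x=-2.774: |R|=1.39197 >1
  x=-2.765: |R|=1.38046 >1
Interval (-2.4306, 0).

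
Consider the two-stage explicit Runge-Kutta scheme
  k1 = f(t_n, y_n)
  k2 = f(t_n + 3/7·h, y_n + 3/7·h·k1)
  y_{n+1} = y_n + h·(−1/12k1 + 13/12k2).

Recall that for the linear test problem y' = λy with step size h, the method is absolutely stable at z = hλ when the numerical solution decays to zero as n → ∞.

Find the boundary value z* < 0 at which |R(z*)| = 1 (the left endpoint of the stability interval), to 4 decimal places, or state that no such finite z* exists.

On y'=λy, z=hλ:
  k1=λy_n ⇒ h·k1=z·y_n;  k2=λ(1+3/7z)y_n ⇒ h·k2=z(1+3/7z)y_n
  y_{n+1}/y_n = 1 − 1/12z + 13/12z(1+3/7z) = 1 + z + 13/28z²
  Hence R(z) = 1 + z + 13/28z².

Solve |R(x)|<1 on ℝ⁻.
x=-1.78: |R|=0.6910
R=1: x+13/28x²=0 ⇒ x=−28/13=-2.1538; min R=1−1/(4·13/28)=0.4615>−1
Confirm numerically:
  x=-1.944: |R|=0.81060 <1
  x=-1.364: |R|=0.49980 <1
  x=-1.205: |R|=0.46915 <1
  x=-1.062: |R|=0.46164 <1
  x=-2.677: |R|=1.65022 >1
  x=-2.546: |R|=1.46355 >1
So |R|<1 on (-2.1538, 0).

left endpoint -2.1538.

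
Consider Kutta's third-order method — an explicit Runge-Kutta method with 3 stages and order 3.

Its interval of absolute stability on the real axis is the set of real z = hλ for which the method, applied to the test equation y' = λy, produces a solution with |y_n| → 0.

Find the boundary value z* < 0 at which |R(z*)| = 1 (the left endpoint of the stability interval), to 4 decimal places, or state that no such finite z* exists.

z* = -2.5127.

Test eqn y'=λy, z=hλ:
  order 3, 3-stage ⇒ R(z)=1+z+z^2/2+z^3/6
  (e.g. R(-1.64)=-0.03036, |R|=0.03036)

Need |R(x)|<1, x<0.
x=-1.64: |R|=0.0304
|R(-2.04)|=0.3741 |R(-1.99)|=0.3234 |R(-1.46)|=0.0871
Bisect:
  x_lo=-3.3968 |R|=3.1599  x_hi=-0.2769 |R|=0.7579
  mid=-1.83688 |R|=0.18280 →hi
  mid=-2.61685 |R|=1.17955 →lo
  mid=-2.22687 |R|=0.58788 →hi
  mid=-2.42186 |R|=0.85668 →hi
  mid=-2.51935 |R|=1.01090 →lo
  mid=-2.47060 |R|=0.93204 →hi
  mid=-2.49498 |R|=0.97103 →hi
  mid=-2.50717 |R|=0.99085 →hi
  mid=-2.51326 |R|=1.00084 →lo
  ...
  [-2.51288,-2.51269] ⇒ x*=-2.5127
Interval (-2.5127, 0).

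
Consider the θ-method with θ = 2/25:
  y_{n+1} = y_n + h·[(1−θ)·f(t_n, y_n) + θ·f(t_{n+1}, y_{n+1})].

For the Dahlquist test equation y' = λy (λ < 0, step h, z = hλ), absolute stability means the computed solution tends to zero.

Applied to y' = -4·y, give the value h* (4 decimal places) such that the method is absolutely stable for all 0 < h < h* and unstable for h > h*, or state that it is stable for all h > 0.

Set f=λy, z=hλ:
  y_{n+1} = y_n + z·[23/25·y_n + 2/25·y_{n+1}] ⇒ (1 − 2/25z)y_{n+1} = (1 + 23/25z)y_n
  Hence R(z) = (1 + 23/25z)/(1 − 2/25z).

Boundary: |R(x)|=1, x<0.
x=-1.07: |R|=0.0144
R=−1: 1+23/25x = −1+2/25x ⇒ -21/25x=2 ⇒ x=2/(-21/25)=-2.3810
Confirm numerically:
  x=-2.175: |R|=0.85264 <1
  x=-2.057: |R|=0.76633 <1
  x=-1.397: |R|=0.25657 <1
  x=-2.730: |R|=1.24064 >1
  x=-2.686: |R|=1.21092 >1
  x=-2.640: |R|=1.17966 >1
Interval (-2.3810, 0).

(-2.3810,0); λ=-4 ⇒ h* = (50/21)/4 = 0.5952.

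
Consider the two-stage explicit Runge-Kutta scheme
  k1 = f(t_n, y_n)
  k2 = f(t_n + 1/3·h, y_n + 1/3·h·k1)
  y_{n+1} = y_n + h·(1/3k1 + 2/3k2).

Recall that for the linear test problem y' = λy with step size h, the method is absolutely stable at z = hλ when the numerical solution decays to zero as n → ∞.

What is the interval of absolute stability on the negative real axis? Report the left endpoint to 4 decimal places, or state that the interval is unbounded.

Test eqn y'=λy, z=hλ:
  k1=λy_n ⇒ h·k1=z·y_n;  k2=λ(1+1/3z)y_n ⇒ h·k2=z(1+1/3z)y_n
  y_{n+1}/y_n = 1 + 1/3z + 2/3z(1+1/3z) = 1 + z + 2/9z²
  Hence R(z) = 1 + z + 2/9z².

Solve |R(x)|<1 on ℝ⁻.
x=-1.23: |R|=0.1062
R=1: x+2/9x²=0 ⇒ x=−9/2=-4.5000; min R=1−1/(4·2/9)=-0.1250>−1
Confirm numerically:
  x=-2.744: |R|=0.07077 <1
  x=-2.576: |R|=0.10138 <1
  x=-2.230: |R|=0.12491 <1
  x=-5.006: |R|=1.56290 >1
  x=-4.864: |R|=1.39344 >1
  x=-4.586: |R|=1.08764 >1
Stable set (-4.5000, 0).

z∈(-4.5000,0).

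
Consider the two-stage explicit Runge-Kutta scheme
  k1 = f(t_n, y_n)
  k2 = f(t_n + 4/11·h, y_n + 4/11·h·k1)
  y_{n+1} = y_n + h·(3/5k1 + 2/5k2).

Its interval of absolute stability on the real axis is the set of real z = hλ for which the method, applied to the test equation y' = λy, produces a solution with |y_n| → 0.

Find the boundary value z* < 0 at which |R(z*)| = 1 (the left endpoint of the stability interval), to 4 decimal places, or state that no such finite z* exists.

z* = -6.8750.

Set f=λy, z=hλ:
  k1=λy_n ⇒ h·k1=z·y_n;  k2=λ(1+4/11z)y_n ⇒ h·k2=z(1+4/11z)y_n
  y_{n+1}/y_n = 1 + 3/5z + 2/5z(1+4/11z) = 1 + z + 8/55z²
  Hence R(z) = 1 + z + 8/55z².

Find x<0 with |R(x)|<1.
x=-1.06: |R|=0.1034
R=1: x+8/55x²=0 ⇒ x=−55/8=-6.8750; min R=1−1/(4·8/55)=-0.7188>−1
Confirm numerically:
  x=-6.270: |R|=0.44824 <1
  x=-5.494: |R|=0.10359 <1
  x=-4.984: |R|=0.37087 <1
  x=-2.881: |R|=0.67370 <1
  x=-7.458: |R|=1.63244 >1
  x=-7.331: |R|=1.48625 >1
Stable set (-6.8750, 0).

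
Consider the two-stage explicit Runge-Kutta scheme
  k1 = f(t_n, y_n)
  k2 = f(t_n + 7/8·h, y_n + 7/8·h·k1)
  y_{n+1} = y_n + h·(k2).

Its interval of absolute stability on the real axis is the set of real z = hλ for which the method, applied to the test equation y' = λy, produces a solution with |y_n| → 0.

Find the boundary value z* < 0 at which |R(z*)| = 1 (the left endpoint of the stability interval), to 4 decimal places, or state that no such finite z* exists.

z* = -1.1429.

Test eqn y'=λy, z=hλ:
  k1=λy_n ⇒ h·k1=z·y_n;  k2=λ(1+7/8z)y_n ⇒ h·k2=z(1+7/8z)y_n
  y_{n+1}/y_n = 1 + z(1+7/8z) = 1 + z + 7/8z²
  so R(z) = 1 + z + 7/8z².

Find x<0 with |R(x)|<1.
x=-0.68: |R|=0.7246
R=1: x+7/8x²=0 ⇒ x=−8/7=-1.1429; min R=1−1/(4·7/8)=0.7143>−1
Confirm numerically:
  x=-0.904: |R|=0.81106 <1
  x=-0.813: |R|=0.76535 <1
  x=-0.506: |R|=0.71803 <1
  x=-1.739: |R|=1.90711 >1
  x=-1.580: |R|=1.60435 >1
  x=-1.443: |R|=1.37897 >1
Interval (-1.1429, 0).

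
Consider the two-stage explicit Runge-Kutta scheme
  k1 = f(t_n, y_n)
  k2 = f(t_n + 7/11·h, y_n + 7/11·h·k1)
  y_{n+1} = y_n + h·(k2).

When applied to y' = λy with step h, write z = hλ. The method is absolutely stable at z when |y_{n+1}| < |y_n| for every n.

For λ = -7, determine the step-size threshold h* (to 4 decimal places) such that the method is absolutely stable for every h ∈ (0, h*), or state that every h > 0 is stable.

(-1.5714,0); λ=-7 ⇒ h* = (11/7)/7 = 0.2245.

Test eqn y'=λy, z=hλ:
  k1=λy_n ⇒ h·k1=z·y_n;  k2=λ(1+7/11z)y_n ⇒ h·k2=z(1+7/11z)y_n
  y_{n+1}/y_n = 1 + z(1+7/11z) = 1 + z + 7/11z²
  ⇒ R(z) = 1 + z + 7/11z².

Find x<0 with |R(x)|<1.
x=-0.68: |R|=0.6143
R=1: x+7/11x²=0 ⇒ x=−11/7=-1.5714; min R=1−1/(4·7/11)=0.6071>−1
Confirm numerically:
  x=-1.315: |R|=0.78542 <1
  x=-1.186: |R|=0.70911 <1
  x=-0.976: |R|=0.63018 <1
  x=-2.154: |R|=1.79855 >1
  x=-2.099: |R|=1.70469 >1
  x=-1.751: |R|=1.20009 >1
Stable set (-1.5714, 0).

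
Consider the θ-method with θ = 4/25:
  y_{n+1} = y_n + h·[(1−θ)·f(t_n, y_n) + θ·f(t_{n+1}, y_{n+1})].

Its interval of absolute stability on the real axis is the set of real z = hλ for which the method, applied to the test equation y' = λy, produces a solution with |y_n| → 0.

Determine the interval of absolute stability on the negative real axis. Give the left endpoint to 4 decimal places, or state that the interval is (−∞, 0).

(-2.9412, 0).

Test eqn y'=λy, z=hλ:
  y_{n+1} = y_n + z·[21/25·y_n + 4/25·y_{n+1}] ⇒ (1 − 4/25z)y_{n+1} = (1 + 21/25z)y_n
  ⇒ R(z) = (1 + 21/25z)/(1 − 4/25z).

Boundary: |R(x)|=1, x<0.
x=-1.71: |R|=0.3427
R=−1: 1+21/25x = −1+4/25x ⇒ -17/25x=2 ⇒ x=2/(-17/25)=-2.9412
Confirm numerically:
  x=-2.584: |R|=0.82816 <1
  x=-2.395: |R|=0.73149 <1
  x=-1.787: |R|=0.38967 <1
  x=-3.415: |R|=1.20835 >1
  x=-3.364: |R|=1.18691 >1
  x=-2.972: |R|=1.01421 >1
Interval (-2.9412, 0).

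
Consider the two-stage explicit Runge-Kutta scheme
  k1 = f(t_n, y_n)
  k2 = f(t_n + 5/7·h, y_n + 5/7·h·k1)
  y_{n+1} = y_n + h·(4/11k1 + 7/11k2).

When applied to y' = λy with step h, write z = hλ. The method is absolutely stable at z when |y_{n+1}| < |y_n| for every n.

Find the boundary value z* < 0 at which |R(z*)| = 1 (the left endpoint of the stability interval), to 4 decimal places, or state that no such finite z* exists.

left endpoint -2.2000.

On y'=λy, z=hλ:
  k1=λy_n ⇒ h·k1=z·y_n;  k2=λ(1+5/7z)y_n ⇒ h·k2=z(1+5/7z)y_n
  y_{n+1}/y_n = 1 + 4/11z + 7/11z(1+5/7z) = 1 + z + 5/11z²
  ⇒ R(z) = 1 + z + 5/11z².

Solve |R(x)|<1 on ℝ⁻.
x=-0.81: |R|=0.4882
R=1: x+5/11x²=0 ⇒ x=−11/5=-2.2000; min R=1−1/(4·5/11)=0.4500>−1
Confirm numerically:
  x=-2.134: |R|=0.93598 <1
  x=-1.625: |R|=0.57528 <1
  x=-1.528: |R|=0.53327 <1
  x=-1.463: |R|=0.50989 <1
  x=-2.708: |R|=1.62530 >1
  x=-2.558: |R|=1.41626 >1
  x=-2.497: |R|=1.33710 >1
Interval (-2.2000, 0).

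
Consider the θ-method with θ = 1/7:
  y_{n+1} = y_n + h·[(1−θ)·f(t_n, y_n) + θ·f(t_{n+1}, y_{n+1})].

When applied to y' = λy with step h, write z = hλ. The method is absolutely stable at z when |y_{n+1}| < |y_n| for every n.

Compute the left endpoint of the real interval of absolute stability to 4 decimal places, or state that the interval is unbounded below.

z* = -2.8000.

Set f=λy, z=hλ:
  y_{n+1} = y_n + z·[6/7·y_n + 1/7·y_{n+1}] ⇒ (1 − 1/7z)y_{n+1} = (1 + 6/7z)y_n
  Hence R(z) = (1 + 6/7z)/(1 − 1/7z).

Need |R(x)|<1, x<0.
x=-1.17: |R|=0.0024
R=−1: 1+6/7x = −1+1/7x ⇒ -5/7x=2 ⇒ x=2/(-5/7)=-2.8000
Confirm numerically:
  x=-2.154: |R|=0.64715 <1
  x=-2.056: |R|=0.58922 <1
  x=-1.970: |R|=0.53735 <1
  x=-1.731: |R|=0.38781 <1
  x=-3.188: |R|=1.19042 >1
  x=-3.057: |R|=1.12777 >1
So |R|<1 on (-2.8000, 0).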